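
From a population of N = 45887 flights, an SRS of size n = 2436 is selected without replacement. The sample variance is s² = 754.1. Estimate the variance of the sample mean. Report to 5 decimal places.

Under SRS without replacement, Var(ȳ) = (1 − f)·s²/n with f = n/N = 2436/45887 = 0.05308693.
Var(ȳ) = (1 − 0.05308693)·754.1/2436 = 0.94691307·0.30956486 = 0.29313101.

0.29313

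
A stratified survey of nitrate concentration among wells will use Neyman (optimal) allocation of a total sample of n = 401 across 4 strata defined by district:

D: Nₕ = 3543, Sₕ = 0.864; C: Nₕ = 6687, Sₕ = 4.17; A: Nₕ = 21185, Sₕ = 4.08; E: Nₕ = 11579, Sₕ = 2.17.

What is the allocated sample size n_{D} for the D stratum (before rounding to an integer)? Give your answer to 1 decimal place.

8.6

Neyman allocation: nₕ = n·NₕSₕ / Σⱼ NⱼSⱼ.
Σ NⱼSⱼ = 3543·0.864 + 6687·4.17 + 21185·4.08 + 11579·2.17 = 142507.17.
n_{D} = 401·3543·0.864 / 142507.17 = 8.6.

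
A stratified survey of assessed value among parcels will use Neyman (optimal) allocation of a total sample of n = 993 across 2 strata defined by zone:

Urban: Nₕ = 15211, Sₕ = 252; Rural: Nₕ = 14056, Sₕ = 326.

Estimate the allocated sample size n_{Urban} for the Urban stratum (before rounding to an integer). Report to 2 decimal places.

452.30

Neyman allocation: nₕ = n·NₕSₕ / Σⱼ NⱼSⱼ.
Σ NⱼSⱼ = 15211·252 + 14056·326 = 8.415428 × 10^6.
n_{Urban} = 993·15211·252 / (8.415428 × 10^6) = 452.30.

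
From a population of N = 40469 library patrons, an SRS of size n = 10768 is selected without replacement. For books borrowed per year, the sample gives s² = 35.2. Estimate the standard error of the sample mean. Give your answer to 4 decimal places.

Under SRS without replacement, Var(ȳ) = (1 − f)·s²/n with f = n/N = 10768/40469 = 0.26608021.
Var(ȳ) = (1 − 0.26608021)·35.2/10768 = 0.73391979·0.003268945 = 0.0023991434.
SE(ȳ) = √(0.0023991434) = 0.0490.

0.0490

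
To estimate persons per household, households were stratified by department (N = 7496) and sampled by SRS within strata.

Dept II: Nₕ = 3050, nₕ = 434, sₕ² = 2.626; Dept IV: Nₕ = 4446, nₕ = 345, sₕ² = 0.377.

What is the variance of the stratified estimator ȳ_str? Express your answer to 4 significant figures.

0.001214

Var(ȳ_str) = Σₕ Wₕ²(1 − fₕ)sₕ²/nₕ with Wₕ = Nₕ/N, N = 7496.
Dept II: Wₕ = 0.40688367; term = 0.40688367²·(1 − 0.14229508)·2.626/434 = 8.5917853 × 10^-4.
Dept IV: Wₕ = 0.59311633; term = 0.59311633²·(1 − 0.07759784)·0.377/345 = 3.5458661 × 10^-4.
Sum = 0.0012137651.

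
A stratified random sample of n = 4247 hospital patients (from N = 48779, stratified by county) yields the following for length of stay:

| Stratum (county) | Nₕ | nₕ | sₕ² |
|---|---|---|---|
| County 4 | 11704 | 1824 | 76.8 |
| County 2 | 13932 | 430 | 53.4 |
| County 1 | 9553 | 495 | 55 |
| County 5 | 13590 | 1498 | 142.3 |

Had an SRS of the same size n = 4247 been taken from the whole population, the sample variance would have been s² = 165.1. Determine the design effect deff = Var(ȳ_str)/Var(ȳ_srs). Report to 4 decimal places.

0.6330

Var(ȳ_str) = Σ Wₕ²(1−fₕ)sₕ²/nₕ with Wₕ = Nₕ/48779:
  County 4: (11704/48779)²·(1−1824/11704)·76.8/1824 = 0.0020462649
  County 2: (13932/48779)²·(1−430/13932)·53.4/430 = 0.0098178996
  County 1: (9553/48779)²·(1−495/9553)·55/495 = 0.0040407669
  County 5: (13590/48779)²·(1−1498/13590)·142.3/1498 = 0.0065606202
  → Var(ȳ_str) = 0.022465552.
Var(ȳ_srs) = (1 − 4247/48779)·165.1/4247 = 0.035489846.
deff = 0.022465552 / 0.035489846 = 0.6330.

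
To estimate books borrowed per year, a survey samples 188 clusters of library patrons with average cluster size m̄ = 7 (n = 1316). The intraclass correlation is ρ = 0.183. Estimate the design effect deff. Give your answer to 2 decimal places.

2.10

deff = 1 + (7 − 1)·0.183 = 1 + 1.098 = 2.098.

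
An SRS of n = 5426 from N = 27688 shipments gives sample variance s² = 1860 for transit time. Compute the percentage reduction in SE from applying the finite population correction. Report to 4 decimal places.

f = n/N = 5426/27688 = 0.19596937.
SE_no-fpc = √(s²/n) = 0.58548608; SE_fpc = √((1−f)s²/n) = 0.52499223.
Ratio = √(1−f) = 0.89667755. Reduction = 100·(1 − 0.89667755) = 10.3322%.

10.3322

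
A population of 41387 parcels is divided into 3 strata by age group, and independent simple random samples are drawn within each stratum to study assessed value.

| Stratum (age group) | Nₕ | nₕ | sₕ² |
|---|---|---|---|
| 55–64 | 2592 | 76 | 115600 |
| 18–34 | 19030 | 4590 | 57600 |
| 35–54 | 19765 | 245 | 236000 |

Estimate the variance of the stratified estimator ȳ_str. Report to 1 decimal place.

224.8

Var(ȳ_str) = Σₕ Wₕ²(1 − fₕ)sₕ²/nₕ with Wₕ = Nₕ/N, N = 41387.
55–64: Wₕ = 0.06262836; term = 0.06262836²·(1 − 0.02932099)·115600/76 = 5.7911122.
18–34: Wₕ = 0.45980622; term = 0.45980622²·(1 − 0.24119811)·57600/4590 = 2.0132045.
35–54: Wₕ = 0.47756542; term = 0.47756542²·(1 − 0.01239565)·236000/245 = 216.96749.
Sum = 224.77181.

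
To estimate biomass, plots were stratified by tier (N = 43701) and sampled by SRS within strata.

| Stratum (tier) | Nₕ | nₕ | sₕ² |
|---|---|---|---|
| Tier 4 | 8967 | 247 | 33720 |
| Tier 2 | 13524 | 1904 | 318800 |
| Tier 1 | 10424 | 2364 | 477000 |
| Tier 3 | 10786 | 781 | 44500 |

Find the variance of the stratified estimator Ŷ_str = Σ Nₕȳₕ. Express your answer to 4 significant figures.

Var(Ŷ_str) = Σₕ Nₕ²(1 − fₕ)sₕ²/nₕ.
Tier 4: 8967²·(1 − 247/8967)·33720/247 = 1.0674665 × 10^10.
Tier 2: 13524²·(1 − 1904/13524)·318800/1904 = 2.6312533 × 10^10.
Tier 1: 10424²·(1 − 2364/10424)·477000/2364 = 1.6952758 × 10^10.
Tier 3: 10786²·(1 − 781/10786)·44500/781 = 6.1487451 × 10^9.
Sum = 6.0088701 × 10^10.

6.009 × 10^10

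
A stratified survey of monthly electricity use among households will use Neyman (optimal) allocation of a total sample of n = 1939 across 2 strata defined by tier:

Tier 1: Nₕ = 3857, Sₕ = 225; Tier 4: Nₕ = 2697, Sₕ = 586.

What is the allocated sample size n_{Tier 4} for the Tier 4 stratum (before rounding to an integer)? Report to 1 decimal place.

Neyman allocation: nₕ = n·NₕSₕ / Σⱼ NⱼSⱼ.
Σ NⱼSⱼ = 3857·225 + 2697·586 = 2.448267 × 10^6.
n_{Tier 4} = 1939·2697·586 / (2.448267 × 10^6) = 1251.7.

1251.7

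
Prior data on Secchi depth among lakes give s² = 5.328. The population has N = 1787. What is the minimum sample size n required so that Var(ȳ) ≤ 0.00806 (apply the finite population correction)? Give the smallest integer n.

483

Without fpc, n₀ = s²/D = 5.328/0.00806 = 661.0422.
With fpc, (1 − n/N)·s²/n ≤ D requires n ≥ n₀/(1 + n₀/N) = 661.0422/(1 + 661.0422/1787) = 482.5417.
Rounding up, n = 483.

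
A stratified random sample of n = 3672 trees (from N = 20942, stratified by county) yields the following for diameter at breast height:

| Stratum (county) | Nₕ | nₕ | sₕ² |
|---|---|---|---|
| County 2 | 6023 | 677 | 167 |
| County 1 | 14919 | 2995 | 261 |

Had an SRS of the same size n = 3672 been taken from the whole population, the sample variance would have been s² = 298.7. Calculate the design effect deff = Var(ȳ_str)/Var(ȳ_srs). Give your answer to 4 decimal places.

Var(ȳ_str) = Σ Wₕ²(1−fₕ)sₕ²/nₕ with Wₕ = Nₕ/20942:
  County 2: (6023/20942)²·(1−677/6023)·167/677 = 0.01811062
  County 1: (14919/20942)²·(1−2995/14919)·261/2995 = 0.035348342
  → Var(ȳ_str) = 0.053458962.
Var(ȳ_srs) = (1 − 3672/20942)·298.7/3672 = 0.067082113.
deff = 0.053458962 / 0.067082113 = 0.7969.

0.7969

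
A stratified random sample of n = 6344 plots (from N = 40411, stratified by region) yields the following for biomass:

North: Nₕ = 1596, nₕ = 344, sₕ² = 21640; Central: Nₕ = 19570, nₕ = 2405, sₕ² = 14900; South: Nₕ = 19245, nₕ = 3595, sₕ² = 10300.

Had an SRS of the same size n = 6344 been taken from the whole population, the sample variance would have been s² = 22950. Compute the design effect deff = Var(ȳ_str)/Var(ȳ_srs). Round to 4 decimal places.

Var(ȳ_str) = Σ Wₕ²(1−fₕ)sₕ²/nₕ with Wₕ = Nₕ/40411:
  North: (1596/40411)²·(1−344/1596)·21640/344 = 0.07697272
  Central: (19570/40411)²·(1−2405/19570)·14900/2405 = 1.2744025
  South: (19245/40411)²·(1−3595/19245)·10300/3595 = 0.52841044
  → Var(ȳ_str) = 1.8797857.
Var(ȳ_srs) = (1 − 6344/40411)·22950/6344 = 3.0496767.
deff = 1.8797857 / 3.0496767 = 0.6164.

0.6164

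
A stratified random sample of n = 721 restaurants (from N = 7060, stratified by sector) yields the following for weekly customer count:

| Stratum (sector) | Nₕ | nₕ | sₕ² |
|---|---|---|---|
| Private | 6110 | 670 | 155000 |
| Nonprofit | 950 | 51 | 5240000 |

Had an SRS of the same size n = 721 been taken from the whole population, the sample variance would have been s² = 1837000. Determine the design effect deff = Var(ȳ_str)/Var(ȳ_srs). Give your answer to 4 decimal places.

0.8370

Var(ȳ_str) = Σ Wₕ²(1−fₕ)sₕ²/nₕ with Wₕ = Nₕ/7060:
  Private: (6110/7060)²·(1−670/6110)·155000/670 = 154.27218
  Nonprofit: (950/7060)²·(1−51/950)·5240000/51 = 1760.4959
  → Var(ȳ_str) = 1914.7681.
Var(ȳ_srs) = (1 − 721/7060)·1837000/721 = 2287.6519.
deff = 1914.7681 / 2287.6519 = 0.8370.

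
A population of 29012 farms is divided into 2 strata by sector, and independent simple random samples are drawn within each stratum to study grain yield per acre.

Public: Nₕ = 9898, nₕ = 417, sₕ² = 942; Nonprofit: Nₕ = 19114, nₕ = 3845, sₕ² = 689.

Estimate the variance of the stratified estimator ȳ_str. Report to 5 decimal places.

0.31400

Var(ȳ_str) = Σₕ Wₕ²(1 − fₕ)sₕ²/nₕ with Wₕ = Nₕ/N, N = 29012.
Public: Wₕ = 0.34116917; term = 0.34116917²·(1 − 0.04212972)·942/417 = 0.25186111.
Nonprofit: Wₕ = 0.65883083; term = 0.65883083²·(1 − 0.20116145)·689/3845 = 0.062134058.
Sum = 0.31399517.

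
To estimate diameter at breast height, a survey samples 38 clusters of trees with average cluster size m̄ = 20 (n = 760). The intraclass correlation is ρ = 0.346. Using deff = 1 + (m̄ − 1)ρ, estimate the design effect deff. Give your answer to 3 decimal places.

deff = 1 + (20 − 1)·0.346 = 1 + 6.574 = 7.574.

7.574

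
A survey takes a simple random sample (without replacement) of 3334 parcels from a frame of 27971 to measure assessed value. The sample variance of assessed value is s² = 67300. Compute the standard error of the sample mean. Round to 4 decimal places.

4.2166

Under SRS without replacement, Var(ȳ) = (1 − f)·s²/n with f = n/N = 3334/27971 = 0.11919488.
Var(ȳ) = (1 − 0.11919488)·67300/3334 = 0.88080512·20.185963 = 17.779899.
SE(ȳ) = √(17.779899) = 4.2166.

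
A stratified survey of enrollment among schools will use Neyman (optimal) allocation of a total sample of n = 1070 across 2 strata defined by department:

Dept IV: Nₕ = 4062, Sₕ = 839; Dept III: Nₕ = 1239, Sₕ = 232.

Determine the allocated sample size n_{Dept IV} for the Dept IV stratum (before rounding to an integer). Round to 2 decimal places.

986.77

Neyman allocation: nₕ = n·NₕSₕ / Σⱼ NⱼSⱼ.
Σ NⱼSⱼ = 4062·839 + 1239·232 = 3.695466 × 10^6.
n_{Dept IV} = 1070·4062·839 / (3.695466 × 10^6) = 986.77.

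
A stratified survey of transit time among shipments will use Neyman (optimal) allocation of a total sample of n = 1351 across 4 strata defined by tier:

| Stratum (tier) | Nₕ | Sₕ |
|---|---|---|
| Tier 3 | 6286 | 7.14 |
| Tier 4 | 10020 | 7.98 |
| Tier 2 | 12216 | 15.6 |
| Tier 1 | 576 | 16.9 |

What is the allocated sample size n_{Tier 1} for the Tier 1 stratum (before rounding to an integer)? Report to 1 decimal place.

Neyman allocation: nₕ = n·NₕSₕ / Σⱼ NⱼSⱼ.
Σ NⱼSⱼ = 6286·7.14 + 10020·7.98 + 12216·15.6 + 576·16.9 = 325145.64.
n_{Tier 1} = 1351·576·16.9 / 325145.64 = 40.4.

40.4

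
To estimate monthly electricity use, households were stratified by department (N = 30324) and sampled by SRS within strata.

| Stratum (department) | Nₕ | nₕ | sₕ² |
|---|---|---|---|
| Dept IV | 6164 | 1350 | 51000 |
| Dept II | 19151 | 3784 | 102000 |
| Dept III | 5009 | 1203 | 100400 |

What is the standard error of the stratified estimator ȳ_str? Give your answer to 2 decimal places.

3.40

Var(ȳ_str) = Σₕ Wₕ²(1 − fₕ)sₕ²/nₕ with Wₕ = Nₕ/N, N = 30324.
Dept IV: Wₕ = 0.20327134; term = 0.20327134²·(1 − 0.21901363)·51000/1350 = 1.2190798.
Dept II: Wₕ = 0.63154597; term = 0.63154597²·(1 − 0.19758759)·102000/3784 = 8.6269368.
Dept III: Wₕ = 0.16518269; term = 0.16518269²·(1 − 0.24016770)·100400/1203 = 1.7302742.
Sum = 11.576291.
SE = √(11.576291) = 3.40.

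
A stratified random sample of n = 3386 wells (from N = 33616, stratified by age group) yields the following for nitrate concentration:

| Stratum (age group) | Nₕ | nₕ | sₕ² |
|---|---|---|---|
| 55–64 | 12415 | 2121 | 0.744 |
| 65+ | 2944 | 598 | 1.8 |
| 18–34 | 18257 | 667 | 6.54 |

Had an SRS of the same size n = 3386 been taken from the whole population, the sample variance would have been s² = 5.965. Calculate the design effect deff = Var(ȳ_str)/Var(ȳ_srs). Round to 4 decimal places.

1.7955

Var(ȳ_str) = Σ Wₕ²(1−fₕ)sₕ²/nₕ with Wₕ = Nₕ/33616:
  55–64: (12415/33616)²·(1−2121/12415)·0.744/2121 = 3.9670812 × 10^-5
  65+: (2944/33616)²·(1−598/2944)·1.8/598 = 1.8396918 × 10^-5
  18–34: (18257/33616)²·(1−667/18257)·6.54/667 = 0.0027864747
  → Var(ȳ_str) = 0.0028445424.
Var(ȳ_srs) = (1 − 3386/33616)·5.965/3386 = 0.0015842204.
deff = 0.0028445424 / 0.0015842204 = 1.7955.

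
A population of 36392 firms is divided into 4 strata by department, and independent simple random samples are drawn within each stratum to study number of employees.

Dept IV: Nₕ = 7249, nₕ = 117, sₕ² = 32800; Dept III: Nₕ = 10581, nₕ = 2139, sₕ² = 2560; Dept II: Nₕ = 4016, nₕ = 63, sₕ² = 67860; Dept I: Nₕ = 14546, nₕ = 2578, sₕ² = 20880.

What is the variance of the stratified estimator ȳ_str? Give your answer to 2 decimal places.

Var(ȳ_str) = Σₕ Wₕ²(1 − fₕ)sₕ²/nₕ with Wₕ = Nₕ/N, N = 36392.
Dept IV: Wₕ = 0.19919213; term = 0.19919213²·(1 − 0.01614016)·32800/117 = 10.943735.
Dept III: Wₕ = 0.29075071; term = 0.29075071²·(1 − 0.20215481)·2560/2139 = 0.080721532.
Dept II: Wₕ = 0.11035392; term = 0.11035392²·(1 − 0.01568725)·67860/63 = 12.911657.
Dept I: Wₕ = 0.39970323; term = 0.39970323²·(1 − 0.17723085)·20880/2578 = 1.0646354.
Sum = 25.000749.

25.00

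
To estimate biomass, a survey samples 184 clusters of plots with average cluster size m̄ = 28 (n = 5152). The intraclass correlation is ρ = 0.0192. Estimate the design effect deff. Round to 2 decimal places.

1.52

deff = 1 + (28 − 1)·0.0192 = 1 + 0.5184 = 1.5184.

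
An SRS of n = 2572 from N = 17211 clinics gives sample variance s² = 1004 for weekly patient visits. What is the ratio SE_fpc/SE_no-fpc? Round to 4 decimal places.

f = n/N = 2572/17211 = 0.14943931.
SE_no-fpc = √(s²/n) = 0.62478612; SE_fpc = √((1−f)s²/n) = 0.57621429.
Ratio = √(1−f) = 0.92225847.

0.9223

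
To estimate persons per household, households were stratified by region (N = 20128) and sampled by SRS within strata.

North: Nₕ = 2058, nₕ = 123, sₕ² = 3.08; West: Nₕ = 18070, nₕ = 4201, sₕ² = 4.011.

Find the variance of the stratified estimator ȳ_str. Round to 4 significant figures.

Var(ȳ_str) = Σₕ Wₕ²(1 − fₕ)sₕ²/nₕ with Wₕ = Nₕ/N, N = 20128.
North: Wₕ = 0.10224563; term = 0.10224563²·(1 − 0.05976676)·3.08/123 = 2.4613348 × 10^-4.
West: Wₕ = 0.89775437; term = 0.89775437²·(1 − 0.23248478)·4.011/4201 = 5.9061168 × 10^-4.
Sum = 8.3674516 × 10^-4.

8.367 × 10^-4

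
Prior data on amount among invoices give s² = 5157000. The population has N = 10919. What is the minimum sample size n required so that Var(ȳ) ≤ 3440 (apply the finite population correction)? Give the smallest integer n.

Without fpc, n₀ = s²/D = 5157000/3440 = 1499.1279.
With fpc, (1 − n/N)·s²/n ≤ D requires n ≥ n₀/(1 + n₀/N) = 1499.1279/(1 + 1499.1279/10919) = 1318.1518.
Rounding up, n = 1319.

1319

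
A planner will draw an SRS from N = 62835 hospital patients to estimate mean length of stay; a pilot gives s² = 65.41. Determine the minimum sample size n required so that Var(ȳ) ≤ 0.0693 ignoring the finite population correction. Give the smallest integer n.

Without fpc, n₀ = s²/D = 65.41/0.0693 = 943.8672.
Rounding up, n = 944.

944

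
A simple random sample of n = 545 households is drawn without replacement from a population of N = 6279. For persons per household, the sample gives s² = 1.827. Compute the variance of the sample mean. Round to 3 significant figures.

0.00306

Under SRS without replacement, Var(ȳ) = (1 − f)·s²/n with f = n/N = 545/6279 = 0.08679726.
Var(ȳ) = (1 − 0.08679726)·1.827/545 = 0.91320274·0.0033522936 = 0.0030613237.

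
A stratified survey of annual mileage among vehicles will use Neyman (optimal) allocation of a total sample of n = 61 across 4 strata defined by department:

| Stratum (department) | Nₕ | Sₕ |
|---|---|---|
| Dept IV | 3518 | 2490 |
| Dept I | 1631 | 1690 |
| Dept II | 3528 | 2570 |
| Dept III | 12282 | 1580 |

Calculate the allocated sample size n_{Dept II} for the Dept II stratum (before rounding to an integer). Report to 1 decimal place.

Neyman allocation: nₕ = n·NₕSₕ / Σⱼ NⱼSⱼ.
Σ NⱼSⱼ = 3518·2490 + 1631·1690 + 3528·2570 + 12282·1580 = 3.998873 × 10^7.
n_{Dept II} = 61·3528·2570 / (3.998873 × 10^7) = 13.8.

13.8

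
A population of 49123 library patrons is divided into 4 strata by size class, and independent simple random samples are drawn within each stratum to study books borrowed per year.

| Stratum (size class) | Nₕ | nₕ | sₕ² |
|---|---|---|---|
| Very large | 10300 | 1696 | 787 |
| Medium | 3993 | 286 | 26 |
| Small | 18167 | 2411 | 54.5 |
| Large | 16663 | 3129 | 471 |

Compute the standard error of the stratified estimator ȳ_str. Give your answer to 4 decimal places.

Var(ȳ_str) = Σₕ Wₕ²(1 − fₕ)sₕ²/nₕ with Wₕ = Nₕ/N, N = 49123.
Very large: Wₕ = 0.20967775; term = 0.20967775²·(1 − 0.16466019)·787/1696 = 0.01704185.
Medium: Wₕ = 0.08128575; term = 0.08128575²·(1 − 0.07162534)·26/286 = 5.576471 × 10^-4.
Small: Wₕ = 0.36982676; term = 0.36982676²·(1 − 0.13271316)·54.5/2411 = 0.0026813822.
Large: Wₕ = 0.33920974; term = 0.33920974²·(1 − 0.18778131)·471/3129 = 0.01406776.
Sum = 0.034348639.
SE = √(0.034348639) = 0.1853.

0.1853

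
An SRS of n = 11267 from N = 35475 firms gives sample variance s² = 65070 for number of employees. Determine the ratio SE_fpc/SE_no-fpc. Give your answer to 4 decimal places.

0.8261

f = n/N = 11267/35475 = 0.31760395.
SE_no-fpc = √(s²/n) = 2.4031798; SE_fpc = √((1−f)s²/n) = 1.9852011.
Ratio = √(1−f) = 0.82607267.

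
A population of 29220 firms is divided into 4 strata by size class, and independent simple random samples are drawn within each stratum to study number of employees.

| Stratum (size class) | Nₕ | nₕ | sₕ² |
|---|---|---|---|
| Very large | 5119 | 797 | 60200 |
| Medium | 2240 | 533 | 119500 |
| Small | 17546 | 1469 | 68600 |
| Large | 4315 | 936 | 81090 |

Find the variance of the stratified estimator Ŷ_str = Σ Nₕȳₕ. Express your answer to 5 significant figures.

1.6965 × 10^10

Var(Ŷ_str) = Σₕ Nₕ²(1 − fₕ)sₕ²/nₕ.
Very large: 5119²·(1 − 797/5119)·60200/797 = 1.6711216 × 10^9.
Medium: 2240²·(1 − 533/2240)·119500/533 = 8.572791 × 10^8.
Small: 17546²·(1 − 1469/17546)·68600/1469 = 1.3173023 × 10^10.
Large: 4315²·(1 − 936/4315)·81090/936 = 1.263166 × 10^9.
Sum = 1.696459 × 10^10.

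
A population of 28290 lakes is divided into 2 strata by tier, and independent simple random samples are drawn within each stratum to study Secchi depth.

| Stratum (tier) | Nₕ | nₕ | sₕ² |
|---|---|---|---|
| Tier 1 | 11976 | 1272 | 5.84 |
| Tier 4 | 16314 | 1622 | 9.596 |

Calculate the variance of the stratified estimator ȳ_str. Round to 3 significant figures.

Var(ȳ_str) = Σₕ Wₕ²(1 − fₕ)sₕ²/nₕ with Wₕ = Nₕ/N, N = 28290.
Tier 1: Wₕ = 0.42332980; term = 0.42332980²·(1 − 0.10621242)·5.84/1272 = 7.3539001 × 10^-4.
Tier 4: Wₕ = 0.57667020; term = 0.57667020²·(1 − 0.09942381)·9.596/1622 = 0.0017718007.
Sum = 0.0025071907.

0.00251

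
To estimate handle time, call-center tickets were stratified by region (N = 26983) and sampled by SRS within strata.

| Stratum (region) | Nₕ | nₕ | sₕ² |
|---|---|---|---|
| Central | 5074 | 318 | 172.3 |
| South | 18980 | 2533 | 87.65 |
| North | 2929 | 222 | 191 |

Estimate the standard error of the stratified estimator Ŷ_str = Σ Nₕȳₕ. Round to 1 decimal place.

Var(Ŷ_str) = Σₕ Nₕ²(1 − fₕ)sₕ²/nₕ.
Central: 5074²·(1 − 318/5074)·172.3/318 = 1.3075264 × 10^7.
South: 18980²·(1 − 2533/18980)·87.65/2533 = 1.0801887 × 10^7.
North: 2929²·(1 − 222/2929)·191/222 = 6.8216278 × 10^6.
Sum = 3.0698779 × 10^7.
SE = √(3.0698779 × 10^7) = 5540.6.

5540.6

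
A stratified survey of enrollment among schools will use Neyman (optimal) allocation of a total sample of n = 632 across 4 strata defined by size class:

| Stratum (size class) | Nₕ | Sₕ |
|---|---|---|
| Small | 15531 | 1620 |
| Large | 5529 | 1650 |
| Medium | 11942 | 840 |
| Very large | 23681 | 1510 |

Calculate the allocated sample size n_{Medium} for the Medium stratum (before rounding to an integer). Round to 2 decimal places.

79.18

Neyman allocation: nₕ = n·NₕSₕ / Σⱼ NⱼSⱼ.
Σ NⱼSⱼ = 15531·1620 + 5529·1650 + 11942·840 + 23681·1510 = 8.007266 × 10^7.
n_{Medium} = 632·11942·840 / (8.007266 × 10^7) = 79.18.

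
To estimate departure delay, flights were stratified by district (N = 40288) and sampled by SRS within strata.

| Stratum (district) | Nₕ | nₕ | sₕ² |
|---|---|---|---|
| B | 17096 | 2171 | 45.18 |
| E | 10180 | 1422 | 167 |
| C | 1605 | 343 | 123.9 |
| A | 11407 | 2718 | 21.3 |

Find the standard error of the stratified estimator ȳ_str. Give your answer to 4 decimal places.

0.1032

Var(ȳ_str) = Σₕ Wₕ²(1 − fₕ)sₕ²/nₕ with Wₕ = Nₕ/N, N = 40288.
B: Wₕ = 0.42434472; term = 0.42434472²·(1 − 0.12698877)·45.18/2171 = 0.0032714767.
E: Wₕ = 0.25268070; term = 0.25268070²·(1 − 0.13968566)·167/1422 = 0.0064508683.
C: Wₕ = 0.03983817; term = 0.03983817²·(1 − 0.21370717)·123.9/343 = 4.5077535 × 10^-4.
A: Wₕ = 0.28313642; term = 0.28313642²·(1 − 0.23827474)·21.3/2718 = 4.785419 × 10^-4.
Sum = 0.010651662.
SE = √(0.010651662) = 0.1032.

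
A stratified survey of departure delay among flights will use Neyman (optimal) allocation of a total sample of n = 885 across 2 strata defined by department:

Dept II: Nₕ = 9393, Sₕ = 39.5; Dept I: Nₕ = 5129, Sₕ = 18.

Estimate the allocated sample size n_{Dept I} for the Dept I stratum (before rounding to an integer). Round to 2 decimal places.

176.34

Neyman allocation: nₕ = n·NₕSₕ / Σⱼ NⱼSⱼ.
Σ NⱼSⱼ = 9393·39.5 + 5129·18 = 463345.5.
n_{Dept I} = 885·5129·18 / 463345.5 = 176.34.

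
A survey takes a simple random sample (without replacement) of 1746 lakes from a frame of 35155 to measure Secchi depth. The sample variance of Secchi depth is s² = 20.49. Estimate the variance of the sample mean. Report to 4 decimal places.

0.0112

Under SRS without replacement, Var(ȳ) = (1 − f)·s²/n with f = n/N = 1746/35155 = 0.04966577.
Var(ȳ) = (1 − 0.04966577)·20.49/1746 = 0.95033423·0.011735395 = 0.011152548.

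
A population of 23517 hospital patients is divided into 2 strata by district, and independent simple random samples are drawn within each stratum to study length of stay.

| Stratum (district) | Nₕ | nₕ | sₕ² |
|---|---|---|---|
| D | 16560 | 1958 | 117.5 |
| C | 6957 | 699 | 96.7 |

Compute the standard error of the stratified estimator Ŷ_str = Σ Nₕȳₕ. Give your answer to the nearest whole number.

4531

Var(Ŷ_str) = Σₕ Nₕ²(1 − fₕ)sₕ²/nₕ.
D: 16560²·(1 − 1958/16560)·117.5/1958 = 1.4511017 × 10^7.
C: 6957²·(1 − 699/6957)·96.7/699 = 6.0229168 × 10^6.
Sum = 2.0533934 × 10^7.
SE = √(2.0533934 × 10^7) = 4531.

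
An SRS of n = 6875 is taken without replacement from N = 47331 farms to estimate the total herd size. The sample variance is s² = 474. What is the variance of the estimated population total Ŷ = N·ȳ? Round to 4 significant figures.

1.320 × 10^8

Var(Ŷ) = N²·Var(ȳ) = N²·(1 − n/N)·s²/n.
f = 6875/47331 = 0.14525364; Var(ȳ) = 0.85474636·474/6875 = 0.058930876.
Var(Ŷ) = 47331² · 0.058930876 = 1.3201834 × 10^8.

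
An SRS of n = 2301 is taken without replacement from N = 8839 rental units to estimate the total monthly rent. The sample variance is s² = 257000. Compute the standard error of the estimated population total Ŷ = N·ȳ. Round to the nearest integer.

80340

Var(Ŷ) = N²·Var(ȳ) = N²·(1 − n/N)·s²/n.
f = 2301/8839 = 0.26032357; Var(ȳ) = 0.73967643·257000/2301 = 82.614882.
Var(Ŷ) = 8839² · 82.614882 = 6.454529 × 10^9.
SE(Ŷ) = √(6.454529 × 10^9) = 80340.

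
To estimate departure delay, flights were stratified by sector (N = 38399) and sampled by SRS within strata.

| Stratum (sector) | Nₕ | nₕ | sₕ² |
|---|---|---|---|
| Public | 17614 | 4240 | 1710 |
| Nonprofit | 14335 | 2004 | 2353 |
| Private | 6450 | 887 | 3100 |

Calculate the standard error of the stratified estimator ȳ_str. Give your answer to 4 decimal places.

0.5387

Var(ȳ_str) = Σₕ Wₕ²(1 − fₕ)sₕ²/nₕ with Wₕ = Nₕ/N, N = 38399.
Public: Wₕ = 0.45870986; term = 0.45870986²·(1 − 0.24071761)·1710/4240 = 0.064433205.
Nonprofit: Wₕ = 0.37331701; term = 0.37331701²·(1 − 0.13979770)·2353/2004 = 0.14076036.
Private: Wₕ = 0.16797312; term = 0.16797312²·(1 − 0.13751938)·3100/887 = 0.085048571.
Sum = 0.29024214.
SE = √(0.29024214) = 0.5387.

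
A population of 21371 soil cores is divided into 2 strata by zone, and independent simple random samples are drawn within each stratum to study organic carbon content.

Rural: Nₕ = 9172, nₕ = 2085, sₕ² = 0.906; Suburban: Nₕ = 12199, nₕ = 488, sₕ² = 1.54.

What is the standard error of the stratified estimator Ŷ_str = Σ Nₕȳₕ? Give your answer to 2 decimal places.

692.16

Var(Ŷ_str) = Σₕ Nₕ²(1 − fₕ)sₕ²/nₕ.
Rural: 9172²·(1 − 2085/9172)·0.906/2085 = 28245.458.
Suburban: 12199²·(1 − 488/12199)·1.54/488 = 450836.54.
Sum = 479082.
SE = √(479082) = 692.16.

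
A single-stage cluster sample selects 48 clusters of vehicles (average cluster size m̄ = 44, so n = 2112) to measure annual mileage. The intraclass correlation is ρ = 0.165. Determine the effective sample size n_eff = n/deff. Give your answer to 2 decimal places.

260.90

deff = 1 + (44 − 1)·0.165 = 1 + 7.095 = 8.095.
n_eff = 2112 / 8.095 = 260.90.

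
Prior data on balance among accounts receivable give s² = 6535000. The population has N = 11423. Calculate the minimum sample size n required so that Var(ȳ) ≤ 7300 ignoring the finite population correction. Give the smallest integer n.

Without fpc, n₀ = s²/D = 6535000/7300 = 895.2055.
Rounding up, n = 896.

896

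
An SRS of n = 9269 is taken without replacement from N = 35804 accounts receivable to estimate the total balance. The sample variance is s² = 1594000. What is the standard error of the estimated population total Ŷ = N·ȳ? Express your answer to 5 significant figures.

Var(Ŷ) = N²·Var(ȳ) = N²·(1 − n/N)·s²/n.
f = 9269/35804 = 0.25888169; Var(ȳ) = 0.74111831·1594000/9269 = 127.45092.
Var(Ŷ) = 35804² · 127.45092 = 1.633827 × 10^11.
SE(Ŷ) = √(1.633827 × 10^11) = 404210.

404210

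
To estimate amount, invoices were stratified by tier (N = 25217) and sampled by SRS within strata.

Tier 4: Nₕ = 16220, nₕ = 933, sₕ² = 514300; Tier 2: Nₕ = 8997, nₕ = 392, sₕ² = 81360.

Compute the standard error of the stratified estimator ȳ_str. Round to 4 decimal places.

15.4987

Var(ȳ_str) = Σₕ Wₕ²(1 − fₕ)sₕ²/nₕ with Wₕ = Nₕ/N, N = 25217.
Tier 4: Wₕ = 0.64321688; term = 0.64321688²·(1 − 0.05752158)·514300/933 = 214.94194.
Tier 2: Wₕ = 0.35678312; term = 0.35678312²·(1 − 0.04357008)·81360/392 = 25.268917.
Sum = 240.21086.
SE = √(240.21086) = 15.4987.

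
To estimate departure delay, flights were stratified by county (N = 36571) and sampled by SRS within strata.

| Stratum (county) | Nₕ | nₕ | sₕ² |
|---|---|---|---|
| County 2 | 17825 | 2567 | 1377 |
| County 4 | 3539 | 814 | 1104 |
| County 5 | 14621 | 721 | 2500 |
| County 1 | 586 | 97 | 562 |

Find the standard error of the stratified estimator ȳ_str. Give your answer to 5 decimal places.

Var(ȳ_str) = Σₕ Wₕ²(1 − fₕ)sₕ²/nₕ with Wₕ = Nₕ/N, N = 36571.
County 2: Wₕ = 0.48740806; term = 0.48740806²·(1 − 0.14401122)·1377/2567 = 0.10908412.
County 4: Wₕ = 0.09677067; term = 0.09677067²·(1 − 0.23000848)·1104/814 = 0.0097795319.
County 5: Wₕ = 0.39979765; term = 0.39979765²·(1 − 0.04931263)·2500/721 = 0.52689363.
County 1: Wₕ = 0.01602363; term = 0.01602363²·(1 − 0.16552901)·562/97 = 0.001241359.
Sum = 0.64699864.
SE = √(0.64699864) = 0.80436.

0.80436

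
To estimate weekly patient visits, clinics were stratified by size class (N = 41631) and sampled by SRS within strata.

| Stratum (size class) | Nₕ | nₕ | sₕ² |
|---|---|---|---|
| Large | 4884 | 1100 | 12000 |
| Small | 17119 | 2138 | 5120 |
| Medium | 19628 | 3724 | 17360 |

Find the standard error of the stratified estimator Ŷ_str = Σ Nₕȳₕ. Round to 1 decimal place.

Var(Ŷ_str) = Σₕ Nₕ²(1 − fₕ)sₕ²/nₕ.
Large: 4884²·(1 − 1100/4884)·12000/1100 = 2.0161152 × 10^8.
Small: 17119²·(1 − 2138/17119)·5120/2138 = 6.141599 × 10^8.
Medium: 19628²·(1 − 3724/19628)·17360/3724 = 1.4551993 × 10^9.
Sum = 2.2709707 × 10^9.
SE = √(2.2709707 × 10^9) = 47654.7.

47654.7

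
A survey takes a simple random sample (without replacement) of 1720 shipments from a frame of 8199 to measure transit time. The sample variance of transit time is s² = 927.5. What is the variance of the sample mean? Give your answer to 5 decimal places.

Under SRS without replacement, Var(ȳ) = (1 − f)·s²/n with f = n/N = 1720/8199 = 0.20978168.
Var(ȳ) = (1 − 0.20978168)·927.5/1720 = 0.79021832·0.53924419 = 0.42612063.

0.42612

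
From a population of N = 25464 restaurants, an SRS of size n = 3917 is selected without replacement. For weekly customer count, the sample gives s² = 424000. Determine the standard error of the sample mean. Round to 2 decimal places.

Under SRS without replacement, Var(ȳ) = (1 − f)·s²/n with f = n/N = 3917/25464 = 0.15382501.
Var(ȳ) = (1 − 0.15382501)·424000/3917 = 0.84617499·108.24611 = 91.595148.
SE(ȳ) = √(91.595148) = 9.57.

9.57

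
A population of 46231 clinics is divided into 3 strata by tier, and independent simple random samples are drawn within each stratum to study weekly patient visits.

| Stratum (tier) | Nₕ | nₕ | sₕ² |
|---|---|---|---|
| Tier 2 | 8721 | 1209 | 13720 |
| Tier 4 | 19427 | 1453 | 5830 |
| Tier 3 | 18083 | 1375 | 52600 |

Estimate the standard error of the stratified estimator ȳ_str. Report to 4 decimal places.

2.5320

Var(ȳ_str) = Σₕ Wₕ²(1 − fₕ)sₕ²/nₕ with Wₕ = Nₕ/N, N = 46231.
Tier 2: Wₕ = 0.18863966; term = 0.18863966²·(1 − 0.13863089)·13720/1209 = 0.34784287.
Tier 4: Wₕ = 0.42021587; term = 0.42021587²·(1 − 0.07479281)·5830/1453 = 0.65552135.
Tier 3: Wₕ = 0.39114447; term = 0.39114447²·(1 − 0.07603827)·52600/1375 = 5.4076854.
Sum = 6.4110496.
SE = √(6.4110496) = 2.5320.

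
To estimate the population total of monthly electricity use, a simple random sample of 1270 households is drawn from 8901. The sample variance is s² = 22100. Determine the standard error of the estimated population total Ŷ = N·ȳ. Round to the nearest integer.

34380

Var(Ŷ) = N²·Var(ȳ) = N²·(1 − n/N)·s²/n.
f = 1270/8901 = 0.14268060; Var(ȳ) = 0.85731940·22100/1270 = 14.918708.
Var(Ŷ) = 8901² · 14.918708 = 1.1819764 × 10^9.
SE(Ŷ) = √(1.1819764 × 10^9) = 34380.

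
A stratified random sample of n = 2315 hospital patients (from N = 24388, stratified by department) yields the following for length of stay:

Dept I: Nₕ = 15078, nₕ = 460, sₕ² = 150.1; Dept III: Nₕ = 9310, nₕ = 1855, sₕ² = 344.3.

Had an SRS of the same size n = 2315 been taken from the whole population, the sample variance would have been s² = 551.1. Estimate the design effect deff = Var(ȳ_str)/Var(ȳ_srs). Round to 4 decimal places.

0.6618

Var(ȳ_str) = Σ Wₕ²(1−fₕ)sₕ²/nₕ with Wₕ = Nₕ/24388:
  Dept I: (15078/24388)²·(1−460/15078)·150.1/460 = 0.12092113
  Dept III: (9310/24388)²·(1−1855/9310)·344.3/1855 = 0.021658983
  → Var(ȳ_str) = 0.14258011.
Var(ȳ_srs) = (1 − 2315/24388)·551.1/2315 = 0.21545898.
deff = 0.14258011 / 0.21545898 = 0.6618.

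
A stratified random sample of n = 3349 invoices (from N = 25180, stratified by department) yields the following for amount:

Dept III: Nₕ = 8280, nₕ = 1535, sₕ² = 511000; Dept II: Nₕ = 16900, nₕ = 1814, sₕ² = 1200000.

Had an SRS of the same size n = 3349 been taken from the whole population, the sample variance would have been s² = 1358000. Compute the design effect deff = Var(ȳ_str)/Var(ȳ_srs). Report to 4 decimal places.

0.8401

Var(ȳ_str) = Σ Wₕ²(1−fₕ)sₕ²/nₕ with Wₕ = Nₕ/25180:
  Dept III: (8280/25180)²·(1−1535/8280)·511000/1535 = 29.323335
  Dept II: (16900/25180)²·(1−1814/16900)·1200000/1814 = 266.00716
  → Var(ȳ_str) = 295.3305.
Var(ȳ_srs) = (1 − 3349/25180)·1358000/3349 = 351.56249.
deff = 295.3305 / 351.56249 = 0.8401.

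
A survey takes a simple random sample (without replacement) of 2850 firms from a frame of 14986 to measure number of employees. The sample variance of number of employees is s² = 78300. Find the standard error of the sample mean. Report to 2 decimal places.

Under SRS without replacement, Var(ȳ) = (1 − f)·s²/n with f = n/N = 2850/14986 = 0.19017750.
Var(ȳ) = (1 − 0.19017750)·78300/2850 = 0.80982250·27.473684 = 22.248808.
SE(ȳ) = √(22.248808) = 4.72.

4.72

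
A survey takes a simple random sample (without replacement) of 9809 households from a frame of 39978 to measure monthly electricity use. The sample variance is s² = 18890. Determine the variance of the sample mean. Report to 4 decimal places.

1.4533

Under SRS without replacement, Var(ȳ) = (1 − f)·s²/n with f = n/N = 9809/39978 = 0.24535995.
Var(ȳ) = (1 − 0.24535995)·18890/9809 = 0.75464005·1.9257824 = 1.4532726.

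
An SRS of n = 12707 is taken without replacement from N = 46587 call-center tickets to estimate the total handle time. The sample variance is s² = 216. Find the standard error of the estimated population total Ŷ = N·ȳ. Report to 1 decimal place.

5179.8

Var(Ŷ) = N²·Var(ȳ) = N²·(1 − n/N)·s²/n.
f = 12707/46587 = 0.27275849; Var(ȳ) = 0.72724151·216/12707 = 0.012362018.
Var(Ŷ) = 46587² · 0.012362018 = 2.6829888 × 10^7.
SE(Ŷ) = √(2.6829888 × 10^7) = 5179.8.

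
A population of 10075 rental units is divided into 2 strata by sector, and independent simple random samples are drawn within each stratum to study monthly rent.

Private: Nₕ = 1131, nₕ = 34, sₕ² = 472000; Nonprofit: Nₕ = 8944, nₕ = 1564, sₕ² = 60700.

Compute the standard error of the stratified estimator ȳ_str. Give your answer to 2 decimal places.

Var(ȳ_str) = Σₕ Wₕ²(1 − fₕ)sₕ²/nₕ with Wₕ = Nₕ/N, N = 10075.
Private: Wₕ = 0.11225806; term = 0.11225806²·(1 − 0.03006189)·472000/34 = 169.68451.
Nonprofit: Wₕ = 0.88774194; term = 0.88774194²·(1 − 0.17486583)·60700/1564 = 25.237712.
Sum = 194.92222.
SE = √(194.92222) = 13.96.

13.96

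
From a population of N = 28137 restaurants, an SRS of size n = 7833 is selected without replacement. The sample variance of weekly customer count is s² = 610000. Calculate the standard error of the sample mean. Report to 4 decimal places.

Under SRS without replacement, Var(ȳ) = (1 − f)·s²/n with f = n/N = 7833/28137 = 0.27838789.
Var(ȳ) = (1 − 0.27838789)·610000/7833 = 0.72161211·77.875654 = 56.196015.
SE(ȳ) = √(56.196015) = 7.4964.

7.4964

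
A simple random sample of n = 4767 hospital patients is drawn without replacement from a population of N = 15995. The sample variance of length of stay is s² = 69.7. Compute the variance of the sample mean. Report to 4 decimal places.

0.0103

Under SRS without replacement, Var(ȳ) = (1 − f)·s²/n with f = n/N = 4767/15995 = 0.29803063.
Var(ȳ) = (1 − 0.29803063)·69.7/4767 = 0.70196937·0.014621355 = 0.010263743.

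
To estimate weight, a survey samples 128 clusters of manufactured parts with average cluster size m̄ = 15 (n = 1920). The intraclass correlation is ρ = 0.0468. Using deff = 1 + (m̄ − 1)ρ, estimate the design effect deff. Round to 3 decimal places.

deff = 1 + (15 − 1)·0.0468 = 1 + 0.6552 = 1.6552.

1.655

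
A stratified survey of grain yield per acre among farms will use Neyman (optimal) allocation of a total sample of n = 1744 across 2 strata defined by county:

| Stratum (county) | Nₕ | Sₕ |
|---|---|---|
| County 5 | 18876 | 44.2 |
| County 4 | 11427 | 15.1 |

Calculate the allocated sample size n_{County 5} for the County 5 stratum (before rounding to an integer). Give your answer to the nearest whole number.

Neyman allocation: nₕ = n·NₕSₕ / Σⱼ NⱼSⱼ.
Σ NⱼSⱼ = 18876·44.2 + 11427·15.1 = 1.0068669 × 10^6.
n_{County 5} = 1744·18876·44.2 / (1.0068669 × 10^6) = 1445.

1445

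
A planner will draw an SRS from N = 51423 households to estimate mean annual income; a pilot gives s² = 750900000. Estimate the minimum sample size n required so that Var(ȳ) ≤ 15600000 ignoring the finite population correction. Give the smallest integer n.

49

Without fpc, n₀ = s²/D = 750900000/15600000 = 48.1346.
Rounding up, n = 49.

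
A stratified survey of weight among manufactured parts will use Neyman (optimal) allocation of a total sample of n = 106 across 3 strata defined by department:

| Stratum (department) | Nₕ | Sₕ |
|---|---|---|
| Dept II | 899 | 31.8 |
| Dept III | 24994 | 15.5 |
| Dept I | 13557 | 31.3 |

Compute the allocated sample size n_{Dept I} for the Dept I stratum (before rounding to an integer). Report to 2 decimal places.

Neyman allocation: nₕ = n·NₕSₕ / Σⱼ NⱼSⱼ.
Σ NⱼSⱼ = 899·31.8 + 24994·15.5 + 13557·31.3 = 840329.3.
n_{Dept I} = 106·13557·31.3 / 840329.3 = 53.53.

53.53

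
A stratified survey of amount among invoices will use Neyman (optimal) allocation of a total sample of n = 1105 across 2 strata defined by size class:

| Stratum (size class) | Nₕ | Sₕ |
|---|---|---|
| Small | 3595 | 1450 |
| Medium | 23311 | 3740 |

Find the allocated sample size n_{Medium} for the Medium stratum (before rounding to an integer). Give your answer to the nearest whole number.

1043

Neyman allocation: nₕ = n·NₕSₕ / Σⱼ NⱼSⱼ.
Σ NⱼSⱼ = 3595·1450 + 23311·3740 = 9.239589 × 10^7.
n_{Medium} = 1105·23311·3740 / (9.239589 × 10^7) = 1043.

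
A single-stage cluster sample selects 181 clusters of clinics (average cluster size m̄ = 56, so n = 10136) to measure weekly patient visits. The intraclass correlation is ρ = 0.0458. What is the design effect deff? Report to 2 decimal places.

deff = 1 + (56 − 1)·0.0458 = 1 + 2.519 = 3.519.

3.52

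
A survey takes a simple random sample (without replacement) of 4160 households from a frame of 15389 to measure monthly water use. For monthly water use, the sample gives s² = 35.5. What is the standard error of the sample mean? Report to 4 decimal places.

Under SRS without replacement, Var(ȳ) = (1 − f)·s²/n with f = n/N = 4160/15389 = 0.27032296.
Var(ȳ) = (1 − 0.27032296)·35.5/4160 = 0.72967704·0.0085336538 = 0.0062268113.
SE(ȳ) = √(0.0062268113) = 0.0789.

0.0789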